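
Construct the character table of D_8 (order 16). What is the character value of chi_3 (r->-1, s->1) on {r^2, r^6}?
Conjugacy classes: {e} of size 1, {r^4} of size 1, {r^1, r^7} of size 2, {r^2, r^6} of size 2, {r^3, r^5} of size 2, {s, sr^2, ...} of size 4, {sr, sr^3, ...} of size 4.
Character table:
  irrep \ class              {e} (size 1)  {r^4} (size 1)  {r^1, r^7} (size 2)  {r^2, r^6} (size 2)  {r^3, r^5} (size 2)  {s, sr^2, ...} (size 4)  {sr, sr^3, ...} (size 4)
  chi_1 (triv)               1             1               1                    1                    1                    1                        1                       
  chi_2 (sign: r->1, s->-1)  1             1               1                    1                    1                    -1                       -1                      
  chi_3 (r->-1, s->1)        1             1               -1                   1                    -1                   1                        -1                      
  chi_4 (r->-1, s->-1)       1             1               -1                   1                    -1                   -1                       1                       
  chi_5 (2d, j=1)            2             -2              sqrt(2)              0                    -sqrt(2)             0                        0                       
  chi_6 (2d, j=2)            2             2               0                    -2                   0                    0                        0                       
  chi_7 (2d, j=3)            2             -2              -sqrt(2)             0                    sqrt(2)              0                        0                       

Spot check: chi_3 (r->-1, s->1) on {r^2, r^6} = 1.

D_8 has order 2*8 = 16 with 7 conjugacy classes, hence 7 irreducibles. Sum of squared dims 1 + 1 + 1 + 1 + 4 + 4 + 4 = 16 = |G|. Linear characters come from the abelianisation; the 2-dimensional irreps have character r^k -> 2*cos(2*pi*j*k/8), reflections -> 0.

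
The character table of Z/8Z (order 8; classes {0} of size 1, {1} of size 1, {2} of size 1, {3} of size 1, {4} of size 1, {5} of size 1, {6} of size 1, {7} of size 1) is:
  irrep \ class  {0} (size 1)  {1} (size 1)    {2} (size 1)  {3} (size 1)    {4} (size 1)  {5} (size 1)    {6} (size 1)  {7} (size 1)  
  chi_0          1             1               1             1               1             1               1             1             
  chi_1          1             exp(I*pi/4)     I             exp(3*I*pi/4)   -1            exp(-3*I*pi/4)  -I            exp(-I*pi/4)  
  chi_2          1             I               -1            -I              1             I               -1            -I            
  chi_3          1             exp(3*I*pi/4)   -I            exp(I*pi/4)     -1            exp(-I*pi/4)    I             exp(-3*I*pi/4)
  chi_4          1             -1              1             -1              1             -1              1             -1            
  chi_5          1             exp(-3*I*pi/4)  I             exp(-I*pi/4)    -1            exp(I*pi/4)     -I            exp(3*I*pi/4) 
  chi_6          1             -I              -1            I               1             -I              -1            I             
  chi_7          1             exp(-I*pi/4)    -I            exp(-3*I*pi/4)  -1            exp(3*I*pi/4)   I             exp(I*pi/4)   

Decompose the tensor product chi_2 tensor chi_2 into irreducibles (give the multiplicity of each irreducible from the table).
chi_2 tensor chi_2 = chi_4 (all other irreducibles have multiplicity 0).

Derivation: The character of a tensor product is the pointwise product (chi_2 * chi_2)(C) = chi_2(C) * chi_2(C):
  {0}: (1)*(1), {1}: (I)*(I), {2}: (-1)*(-1), {3}: (-I)*(-I), {4}: (1)*(1), {5}: (I)*(I), {6}: (-1)*(-1), {7}: (-I)*(-I)
so (chi_2 * chi_2) takes values
  {0} -> 1, {1} -> -1, {2} -> 1, {3} -> -1, {4} -> 1, {5} -> -1, {6} -> 1, {7} -> -1.
Now take the inner product of this character with each irreducible chi from the table, <chi_2*chi_2, chi> = (1/8) sum_C |C| (chi_2*chi_2)(C) conj(chi(C)):
  <chi_2*chi_2, chi_0> = (1/8)[1*(1)*conj(1) + 1*(-1)*conj(1) + 1*(1)*conj(1) + 1*(-1)*conj(1) + 1*(1)*conj(1) + 1*(-1)*conj(1) + 1*(1)*conj(1) + 1*(-1)*conj(1)]
      = (1/8)[(1) + (-1) + (1) + (-1) + (1) + (-1) + (1) + (-1)] = 0/8 = 0
  <chi_2*chi_2, chi_1> = (1/8)[1*(1)*conj(1) + 1*(-1)*conj(exp(I*pi/4)) + 1*(1)*conj(I) + 1*(-1)*conj(exp(3*I*pi/4)) + 1*(1)*conj(-1) + 1*(-1)*conj(exp(-3*I*pi/4)) + 1*(1)*conj(-I) + 1*(-1)*conj(exp(-I*pi/4))]
      = (1/8)[(1) + (-exp(-I*pi/4)) + (-I) + (-exp(-3*I*pi/4)) + (-1) + (-exp(3*I*pi/4)) + (I) + (-exp(I*pi/4))] = 0/8 = 0
  <chi_2*chi_2, chi_2> = (1/8)[1*(1)*conj(1) + 1*(-1)*conj(I) + 1*(1)*conj(-1) + 1*(-1)*conj(-I) + 1*(1)*conj(1) + 1*(-1)*conj(I) + 1*(1)*conj(-1) + 1*(-1)*conj(-I)]
      = (1/8)[(1) + (I) + (-1) + (-I) + (1) + (I) + (-1) + (-I)] = 0/8 = 0
  <chi_2*chi_2, chi_3> = (1/8)[1*(1)*conj(1) + 1*(-1)*conj(exp(3*I*pi/4)) + 1*(1)*conj(-I) + 1*(-1)*conj(exp(I*pi/4)) + 1*(1)*conj(-1) + 1*(-1)*conj(exp(-I*pi/4)) + 1*(1)*conj(I) + 1*(-1)*conj(exp(-3*I*pi/4))]
      = (1/8)[(1) + (-exp(-3*I*pi/4)) + (I) + (-exp(-I*pi/4)) + (-1) + (-exp(I*pi/4)) + (-I) + (-exp(3*I*pi/4))] = 0/8 = 0
  <chi_2*chi_2, chi_4> = (1/8)[1*(1)*conj(1) + 1*(-1)*conj(-1) + 1*(1)*conj(1) + 1*(-1)*conj(-1) + 1*(1)*conj(1) + 1*(-1)*conj(-1) + 1*(1)*conj(1) + 1*(-1)*conj(-1)]
      = (1/8)[(1) + (1) + (1) + (1) + (1) + (1) + (1) + (1)] = 8/8 = 1
  <chi_2*chi_2, chi_5> = (1/8)[1*(1)*conj(1) + 1*(-1)*conj(exp(-3*I*pi/4)) + 1*(1)*conj(I) + 1*(-1)*conj(exp(-I*pi/4)) + 1*(1)*conj(-1) + 1*(-1)*conj(exp(I*pi/4)) + 1*(1)*conj(-I) + 1*(-1)*conj(exp(3*I*pi/4))]
      = (1/8)[(1) + (-exp(3*I*pi/4)) + (-I) + (-exp(I*pi/4)) + (-1) + (-exp(-I*pi/4)) + (I) + (-exp(-3*I*pi/4))] = 0/8 = 0
  <chi_2*chi_2, chi_6> = (1/8)[1*(1)*conj(1) + 1*(-1)*conj(-I) + 1*(1)*conj(-1) + 1*(-1)*conj(I) + 1*(1)*conj(1) + 1*(-1)*conj(-I) + 1*(1)*conj(-1) + 1*(-1)*conj(I)]
      = (1/8)[(1) + (-I) + (-1) + (I) + (1) + (-I) + (-1) + (I)] = 0/8 = 0
  <chi_2*chi_2, chi_7> = (1/8)[1*(1)*conj(1) + 1*(-1)*conj(exp(-I*pi/4)) + 1*(1)*conj(-I) + 1*(-1)*conj(exp(-3*I*pi/4)) + 1*(1)*conj(-1) + 1*(-1)*conj(exp(3*I*pi/4)) + 1*(1)*conj(I) + 1*(-1)*conj(exp(I*pi/4))]
      = (1/8)[(1) + (-exp(I*pi/4)) + (I) + (-exp(3*I*pi/4)) + (-1) + (-exp(-3*I*pi/4)) + (-I) + (-exp(-I*pi/4))] = 0/8 = 0
(Exp terms are combined using exp(i*s)*conj(exp(i*t)) = exp(i*(s-t)), and sums of them are collapsed using the identity that for every m > 1 the m distinct m-th roots of unity sum to 0, e.g. 1 + exp(2*I*pi/3) + exp(-2*I*pi/3) = 0.)
Hence the multiplicities are chi_4: 1. Dimension check: dim(chi_2)*dim(chi_2) = 1*1 = 1 and sum (mult * dim) = 1*1 = 1.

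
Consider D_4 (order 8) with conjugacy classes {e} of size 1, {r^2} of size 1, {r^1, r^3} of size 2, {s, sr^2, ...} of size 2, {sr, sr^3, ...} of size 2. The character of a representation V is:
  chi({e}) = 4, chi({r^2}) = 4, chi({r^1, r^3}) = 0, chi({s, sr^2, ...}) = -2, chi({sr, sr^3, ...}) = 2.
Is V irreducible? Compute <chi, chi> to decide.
Not irreducible (reducible): <chi, chi> = 6 > 1.

Argument: <chi, chi> = (1/|G|) sum_C |C| * |chi(C)|^2 = (1/8)[1*|4|^2 + 1*|4|^2 + 2*|0|^2 + 2*|-2|^2 + 2*|2|^2]
  = (1/8)[(16) + (16) + (0) + (8) + (8)] = 48/8 = 6.
A character is irreducible iff <chi, chi> = 1, so this representation is reducible.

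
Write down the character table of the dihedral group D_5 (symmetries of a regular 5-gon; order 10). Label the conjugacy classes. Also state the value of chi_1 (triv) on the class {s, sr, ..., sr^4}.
Conjugacy classes: {e} of size 1, {r^1, r^4} of size 2, {r^2, r^3} of size 2, {s, sr, ..., sr^4} of size 5.
Character table:
  irrep \ class              {e} (size 1)  {r^1, r^4} (size 2)  {r^2, r^3} (size 2)  {s, sr, ..., sr^4} (size 5)
  chi_1 (triv)               1             1                    1                    1                          
  chi_2 (sign: r->1, s->-1)  1             1                    1                    -1                         
  chi_3 (2d, j=1)            2             -1/2 + sqrt(5)/2     -sqrt(5)/2 - 1/2     0                          
  chi_4 (2d, j=2)            2             -sqrt(5)/2 - 1/2     -1/2 + sqrt(5)/2     0                          

Spot check: chi_1 (triv) on {s, sr, ..., sr^4} = 1.

Proof sketch: D_5 has order 2*5 = 10 with 4 conjugacy classes, hence 4 irreducibles. Sum of squared dims 1 + 1 + 4 + 4 = 10 = |G|. Linear characters come from the abelianisation; the 2-dimensional irreps have character r^k -> 2*cos(2*pi*j*k/5), reflections -> 0.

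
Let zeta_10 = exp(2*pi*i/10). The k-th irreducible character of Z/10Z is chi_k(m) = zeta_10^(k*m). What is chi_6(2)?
chi_6(2) = zeta_10^12 = exp(2*I*pi/5)

Why: chi_6(2) = zeta_10^(6*2) = zeta_10^12. Since zeta_10^10 = 1, this equals zeta_10^2 = exp(2*pi*i*2/10) = exp(2*I*pi/5).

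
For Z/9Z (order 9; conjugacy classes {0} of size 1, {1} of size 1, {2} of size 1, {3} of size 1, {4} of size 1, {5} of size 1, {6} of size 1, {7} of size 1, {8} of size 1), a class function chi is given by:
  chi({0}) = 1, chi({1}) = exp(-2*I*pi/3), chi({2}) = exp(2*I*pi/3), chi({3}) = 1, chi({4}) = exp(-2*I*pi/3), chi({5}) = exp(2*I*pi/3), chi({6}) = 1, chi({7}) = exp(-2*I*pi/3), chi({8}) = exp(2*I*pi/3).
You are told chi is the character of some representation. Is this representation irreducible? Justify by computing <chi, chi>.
Irreducible: <chi, chi> = 1.

Justification: <chi, chi> = (1/|G|) sum_C |C| * |chi(C)|^2 = (1/9)[1*|1|^2 + 1*|exp(-2*I*pi/3)|^2 + 1*|exp(2*I*pi/3)|^2 + 1*|1|^2 + 1*|exp(-2*I*pi/3)|^2 + 1*|exp(2*I*pi/3)|^2 + 1*|1|^2 + 1*|exp(-2*I*pi/3)|^2 + 1*|exp(2*I*pi/3)|^2]
  = (1/9)[(1) + (1) + (1) + (1) + (1) + (1) + (1) + (1) + (1)] = 9/9 = 1.
(Exp terms are combined using exp(i*s)*conj(exp(i*t)) = exp(i*(s-t)), and sums of them are collapsed using the identity that for every m > 1 the m distinct m-th roots of unity sum to 0, e.g. 1 + exp(2*I*pi/3) + exp(-2*I*pi/3) = 0.)
A character is irreducible iff <chi, chi> = 1, so this representation is irreducible.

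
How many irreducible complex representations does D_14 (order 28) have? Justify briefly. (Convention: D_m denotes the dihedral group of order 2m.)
10

Reasoning: The number of irreducible complex representations of a finite group equals its number of conjugacy classes. D_14 has 10 conjugacy classes (n/2 + 3 for n even), so D_14 (order 28) has exactly 10 irreducible complex representations.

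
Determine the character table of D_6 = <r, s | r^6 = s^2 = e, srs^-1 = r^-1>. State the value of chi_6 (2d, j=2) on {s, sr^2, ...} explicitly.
Conjugacy classes: {e} of size 1, {r^3} of size 1, {r^1, r^5} of size 2, {r^2, r^4} of size 2, {s, sr^2, ...} of size 3, {sr, sr^3, ...} of size 3.
Character table:
  irrep \ class              {e} (size 1)  {r^3} (size 1)  {r^1, r^5} (size 2)  {r^2, r^4} (size 2)  {s, sr^2, ...} (size 3)  {sr, sr^3, ...} (size 3)
  chi_1 (triv)               1             1               1                    1                    1                        1                       
  chi_2 (sign: r->1, s->-1)  1             1               1                    1                    -1                       -1                      
  chi_3 (r->-1, s->1)        1             -1              -1                   1                    1                        -1                      
  chi_4 (r->-1, s->-1)       1             -1              -1                   1                    -1                       1                       
  chi_5 (2d, j=1)            2             -2              1                    -1                   0                        0                       
  chi_6 (2d, j=2)            2             2               -1                   -1                   0                        0                       

Spot check: chi_6 (2d, j=2) on {s, sr^2, ...} = 0.

Proof sketch: D_6 has order 2*6 = 12 with 6 conjugacy classes, hence 6 irreducibles. Sum of squared dims 1 + 1 + 1 + 1 + 4 + 4 = 12 = |G|. Linear characters come from the abelianisation; the 2-dimensional irreps have character r^k -> 2*cos(2*pi*j*k/6), reflections -> 0.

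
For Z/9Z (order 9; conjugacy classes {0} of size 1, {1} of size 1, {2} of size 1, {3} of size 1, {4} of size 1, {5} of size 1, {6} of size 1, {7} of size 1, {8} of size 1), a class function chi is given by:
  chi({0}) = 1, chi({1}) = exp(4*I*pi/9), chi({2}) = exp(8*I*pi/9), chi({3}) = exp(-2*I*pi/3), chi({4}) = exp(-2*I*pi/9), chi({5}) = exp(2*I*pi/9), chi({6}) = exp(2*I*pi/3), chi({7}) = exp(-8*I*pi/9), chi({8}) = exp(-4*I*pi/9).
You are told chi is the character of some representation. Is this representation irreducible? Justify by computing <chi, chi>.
Irreducible: <chi, chi> = 1.

Working: <chi, chi> = (1/|G|) sum_C |C| * |chi(C)|^2 = (1/9)[1*|1|^2 + 1*|exp(4*I*pi/9)|^2 + 1*|exp(8*I*pi/9)|^2 + 1*|exp(-2*I*pi/3)|^2 + 1*|exp(-2*I*pi/9)|^2 + 1*|exp(2*I*pi/9)|^2 + 1*|exp(2*I*pi/3)|^2 + 1*|exp(-8*I*pi/9)|^2 + 1*|exp(-4*I*pi/9)|^2]
  = (1/9)[(1) + (1) + (1) + (1) + (1) + (1) + (1) + (1) + (1)] = 9/9 = 1.
(Exp terms are combined using exp(i*s)*conj(exp(i*t)) = exp(i*(s-t)), and sums of them are collapsed using the identity that for every m > 1 the m distinct m-th roots of unity sum to 0, e.g. 1 + exp(2*I*pi/3) + exp(-2*I*pi/3) = 0.)
A character is irreducible iff <chi, chi> = 1, so this representation is irreducible.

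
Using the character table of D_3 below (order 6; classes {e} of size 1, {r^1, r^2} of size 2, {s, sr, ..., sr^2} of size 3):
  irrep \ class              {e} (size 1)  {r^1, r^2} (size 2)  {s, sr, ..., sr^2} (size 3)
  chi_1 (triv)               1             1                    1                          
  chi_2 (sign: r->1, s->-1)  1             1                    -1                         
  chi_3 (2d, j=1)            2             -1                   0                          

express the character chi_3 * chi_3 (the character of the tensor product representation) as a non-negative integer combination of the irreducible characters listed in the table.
chi_3 tensor chi_3 = chi_1 + chi_2 + chi_3 (all other irreducibles have multiplicity 0).

Justification: The character of a tensor product is the pointwise product (chi_3 * chi_3)(C) = chi_3(C) * chi_3(C):
  {e}: (2)*(2), {r^1, r^2}: (-1)*(-1), {s, sr, ..., sr^2}: (0)*(0)
so (chi_3 * chi_3) takes values
  {e} -> 4, {r^1, r^2} -> 1, {s, sr, ..., sr^2} -> 0.
Now take the inner product of this character with each irreducible chi from the table, <chi_3*chi_3, chi> = (1/6) sum_C |C| (chi_3*chi_3)(C) conj(chi(C)):
  <chi_3*chi_3, chi_1> = (1/6)[1*(4)*conj(1) + 2*(1)*conj(1) + 3*(0)*conj(1)]
      = (1/6)[(4) + (2) + (0)] = 6/6 = 1
  <chi_3*chi_3, chi_2> = (1/6)[1*(4)*conj(1) + 2*(1)*conj(1) + 3*(0)*conj(-1)]
      = (1/6)[(4) + (2) + (0)] = 6/6 = 1
  <chi_3*chi_3, chi_3> = (1/6)[1*(4)*conj(2) + 2*(1)*conj(-1) + 3*(0)*conj(0)]
      = (1/6)[(8) + (-2) + (0)] = 6/6 = 1
Hence the multiplicities are chi_1: 1, chi_2: 1, chi_3: 1. Dimension check: dim(chi_3)*dim(chi_3) = 2*2 = 4 and sum (mult * dim) = 1*1 + 1*1 + 1*2 = 4.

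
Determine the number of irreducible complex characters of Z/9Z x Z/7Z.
63

Details: The number of irreducible complex representations of a finite group equals its number of conjugacy classes. Z/9Z x Z/7Z is abelian of order 63, so every element is its own conjugacy class: 63 classes, so Z/9Z x Z/7Z (order 63) has exactly 63 irreducible complex representations.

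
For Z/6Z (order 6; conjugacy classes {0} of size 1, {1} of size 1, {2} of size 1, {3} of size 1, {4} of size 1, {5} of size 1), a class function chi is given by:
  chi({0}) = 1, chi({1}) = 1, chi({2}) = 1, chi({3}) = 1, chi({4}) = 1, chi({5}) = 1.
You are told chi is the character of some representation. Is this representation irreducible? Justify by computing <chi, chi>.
Irreducible: <chi, chi> = 1.

Solution. <chi, chi> = (1/|G|) sum_C |C| * |chi(C)|^2 = (1/6)[1*|1|^2 + 1*|1|^2 + 1*|1|^2 + 1*|1|^2 + 1*|1|^2 + 1*|1|^2]
  = (1/6)[(1) + (1) + (1) + (1) + (1) + (1)] = 6/6 = 1.
(Exp terms are combined using exp(i*s)*conj(exp(i*t)) = exp(i*(s-t)), and sums of them are collapsed using the identity that for every m > 1 the m distinct m-th roots of unity sum to 0, e.g. 1 + exp(2*I*pi/3) + exp(-2*I*pi/3) = 0.)
A character is irreducible iff <chi, chi> = 1, so this representation is irreducible.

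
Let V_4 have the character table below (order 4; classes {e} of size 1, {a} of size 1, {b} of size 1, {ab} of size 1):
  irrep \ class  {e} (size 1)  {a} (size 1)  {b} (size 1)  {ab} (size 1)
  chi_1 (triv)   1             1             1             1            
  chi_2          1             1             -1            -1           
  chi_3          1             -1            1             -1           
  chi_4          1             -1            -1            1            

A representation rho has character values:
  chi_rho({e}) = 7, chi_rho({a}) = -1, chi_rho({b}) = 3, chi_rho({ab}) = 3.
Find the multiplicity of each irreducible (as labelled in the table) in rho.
Multiplicities: chi_1: 3, chi_2: 0, chi_3: 2, chi_4: 2.

Working: Use <chi_rho, chi> = (1/|G|) sum_C |C| * chi_rho(C) * conj(chi(C)) with |G| = 4 for each irreducible chi in the table:
  <chi_rho, chi_1> = (1/4)[1*(7)*conj(1) + 1*(-1)*conj(1) + 1*(3)*conj(1) + 1*(3)*conj(1)]
      = (1/4)[(7) + (-1) + (3) + (3)] = 12/4 = 3
  <chi_rho, chi_2> = (1/4)[1*(7)*conj(1) + 1*(-1)*conj(1) + 1*(3)*conj(-1) + 1*(3)*conj(-1)]
      = (1/4)[(7) + (-1) + (-3) + (-3)] = 0/4 = 0
  <chi_rho, chi_3> = (1/4)[1*(7)*conj(1) + 1*(-1)*conj(-1) + 1*(3)*conj(1) + 1*(3)*conj(-1)]
      = (1/4)[(7) + (1) + (3) + (-3)] = 8/4 = 2
  <chi_rho, chi_4> = (1/4)[1*(7)*conj(1) + 1*(-1)*conj(-1) + 1*(3)*conj(-1) + 1*(3)*conj(1)]
      = (1/4)[(7) + (1) + (-3) + (3)] = 8/4 = 2
Dimension check: dim(rho) = sum (mult * dim) = 3*1 + 0*1 + 2*1 + 2*1 = 7 = chi_rho(e) = 7.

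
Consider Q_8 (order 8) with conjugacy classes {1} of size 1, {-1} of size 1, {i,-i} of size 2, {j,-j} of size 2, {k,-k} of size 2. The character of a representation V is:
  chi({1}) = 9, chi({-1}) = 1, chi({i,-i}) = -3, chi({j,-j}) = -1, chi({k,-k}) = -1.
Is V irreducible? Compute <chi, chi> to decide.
Not irreducible (reducible): <chi, chi> = 13 > 1.

Working: <chi, chi> = (1/|G|) sum_C |C| * |chi(C)|^2 = (1/8)[1*|9|^2 + 1*|1|^2 + 2*|-3|^2 + 2*|-1|^2 + 2*|-1|^2]
  = (1/8)[(81) + (1) + (18) + (2) + (2)] = 104/8 = 13.
A character is irreducible iff <chi, chi> = 1, so this representation is reducible.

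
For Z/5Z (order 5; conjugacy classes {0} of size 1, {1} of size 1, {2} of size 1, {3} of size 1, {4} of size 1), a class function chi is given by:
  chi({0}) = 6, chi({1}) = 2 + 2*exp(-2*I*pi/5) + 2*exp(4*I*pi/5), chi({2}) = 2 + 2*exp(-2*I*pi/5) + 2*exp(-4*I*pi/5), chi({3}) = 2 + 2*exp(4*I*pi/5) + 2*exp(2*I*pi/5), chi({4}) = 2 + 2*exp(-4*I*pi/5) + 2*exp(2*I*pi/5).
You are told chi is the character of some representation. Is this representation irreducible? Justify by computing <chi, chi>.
Not irreducible (reducible): <chi, chi> = 12 > 1.

Proof sketch: <chi, chi> = (1/|G|) sum_C |C| * |chi(C)|^2 = (1/5)[1*|6|^2 + 1*|2 + 2*exp(-2*I*pi/5) + 2*exp(4*I*pi/5)|^2 + 1*|2 + 2*exp(-2*I*pi/5) + 2*exp(-4*I*pi/5)|^2 + 1*|2 + 2*exp(4*I*pi/5) + 2*exp(2*I*pi/5)|^2 + 1*|2 + 2*exp(-4*I*pi/5) + 2*exp(2*I*pi/5)|^2]
  = (1/5)[(36) + (12 + 8*exp(-4*I*pi/5) + 4*exp(-2*I*pi/5) + 4*exp(2*I*pi/5) + 8*exp(4*I*pi/5)) + (12 + 8*exp(-2*I*pi/5) + 4*exp(-4*I*pi/5) + 4*exp(4*I*pi/5) + 8*exp(2*I*pi/5)) + (12 + 8*exp(-2*I*pi/5) + 4*exp(-4*I*pi/5) + 4*exp(4*I*pi/5) + 8*exp(2*I*pi/5)) + (12 + 8*exp(-4*I*pi/5) + 4*exp(-2*I*pi/5) + 4*exp(2*I*pi/5) + 8*exp(4*I*pi/5))] = 60/5 = 12.
(Exp terms are combined using exp(i*s)*conj(exp(i*t)) = exp(i*(s-t)), and sums of them are collapsed using the identity that for every m > 1 the m distinct m-th roots of unity sum to 0, e.g. 1 + exp(2*I*pi/3) + exp(-2*I*pi/3) = 0.)
A character is irreducible iff <chi, chi> = 1, so this representation is reducible.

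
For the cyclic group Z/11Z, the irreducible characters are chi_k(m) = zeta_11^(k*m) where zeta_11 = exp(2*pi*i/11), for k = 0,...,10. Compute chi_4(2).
chi_4(2) = zeta_11^8 = exp(-6*I*pi/11)

Working: chi_4(2) = zeta_11^(4*2) = zeta_11^8. Since zeta_11^11 = 1, this equals zeta_11^8 = exp(2*pi*i*8/11) = exp(-6*I*pi/11).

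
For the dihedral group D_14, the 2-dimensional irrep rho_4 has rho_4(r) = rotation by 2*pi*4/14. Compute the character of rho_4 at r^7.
chi_{rho_4}(r^7) = 2*cos(2*pi*4*7/14) = 2

Working: rho_4(r^7) is rotation by angle 2*pi*4*7/14, whose trace is 2*cos(2*pi*4*7/14) = 2.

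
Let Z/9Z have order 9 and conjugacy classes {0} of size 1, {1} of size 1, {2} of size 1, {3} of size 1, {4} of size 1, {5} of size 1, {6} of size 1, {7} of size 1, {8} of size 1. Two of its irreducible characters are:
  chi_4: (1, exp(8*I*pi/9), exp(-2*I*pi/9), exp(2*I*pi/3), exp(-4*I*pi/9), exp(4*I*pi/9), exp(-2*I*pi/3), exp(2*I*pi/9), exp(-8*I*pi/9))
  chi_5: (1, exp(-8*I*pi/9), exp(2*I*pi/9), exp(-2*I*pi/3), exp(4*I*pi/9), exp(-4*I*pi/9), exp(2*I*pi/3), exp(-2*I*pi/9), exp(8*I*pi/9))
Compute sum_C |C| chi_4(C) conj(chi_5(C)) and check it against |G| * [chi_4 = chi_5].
Sum = 0; so <chi_4, chi_5> = 0 (distinct irreducibles are orthogonal).

Argument: Compute term by term over conjugacy classes (|C| * chi_4(C) * conj(chi_5(C))):
  1*(1)*conj(1) + 1*(exp(8*I*pi/9))*conj(exp(-8*I*pi/9)) + 1*(exp(-2*I*pi/9))*conj(exp(2*I*pi/9)) + 1*(exp(2*I*pi/3))*conj(exp(-2*I*pi/3)) + 1*(exp(-4*I*pi/9))*conj(exp(4*I*pi/9)) + 1*(exp(4*I*pi/9))*conj(exp(-4*I*pi/9)) + 1*(exp(-2*I*pi/3))*conj(exp(2*I*pi/3)) + 1*(exp(2*I*pi/9))*conj(exp(-2*I*pi/9)) + 1*(exp(-8*I*pi/9))*conj(exp(8*I*pi/9))
  = (1) + (exp(-2*I*pi/9)) + (exp(-4*I*pi/9)) + (exp(-2*I*pi/3)) + (exp(-8*I*pi/9)) + (exp(8*I*pi/9)) + (exp(2*I*pi/3)) + (exp(4*I*pi/9)) + (exp(2*I*pi/9))
  = 0.
(Exp terms are combined using exp(i*s)*conj(exp(i*t)) = exp(i*(s-t)), and sums of them are collapsed using the identity that for every m > 1 the m distinct m-th roots of unity sum to 0, e.g. 1 + exp(2*I*pi/3) + exp(-2*I*pi/3) = 0.)
Dividing by |G| = 9 gives 0/9 = 0, matching the row-orthogonality relation <chi_4, chi_5> = [chi_4 = chi_5].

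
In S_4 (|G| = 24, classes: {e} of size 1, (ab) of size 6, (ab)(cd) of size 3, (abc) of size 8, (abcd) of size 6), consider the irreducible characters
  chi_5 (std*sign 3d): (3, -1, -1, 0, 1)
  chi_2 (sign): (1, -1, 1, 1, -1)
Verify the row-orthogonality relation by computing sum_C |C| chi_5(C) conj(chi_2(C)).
Sum = 0; so <chi_5, chi_2> = 0 (distinct irreducibles are orthogonal).

Reasoning: Compute term by term over conjugacy classes (|C| * chi_5(C) * conj(chi_2(C))):
  1*(3)*conj(1) + 6*(-1)*conj(-1) + 3*(-1)*conj(1) + 8*(0)*conj(1) + 6*(1)*conj(-1)
  = (3) + (6) + (-3) + (0) + (-6)
  = 0.
Dividing by |G| = 24 gives 0/24 = 0, matching the row-orthogonality relation <chi_5, chi_2> = [chi_5 = chi_2].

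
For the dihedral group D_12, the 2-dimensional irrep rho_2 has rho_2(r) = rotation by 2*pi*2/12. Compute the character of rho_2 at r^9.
chi_{rho_2}(r^9) = 2*cos(2*pi*2*9/12) = -2

Solution. rho_2(r^9) is rotation by angle 2*pi*2*9/12, whose trace is 2*cos(2*pi*2*9/12) = -2.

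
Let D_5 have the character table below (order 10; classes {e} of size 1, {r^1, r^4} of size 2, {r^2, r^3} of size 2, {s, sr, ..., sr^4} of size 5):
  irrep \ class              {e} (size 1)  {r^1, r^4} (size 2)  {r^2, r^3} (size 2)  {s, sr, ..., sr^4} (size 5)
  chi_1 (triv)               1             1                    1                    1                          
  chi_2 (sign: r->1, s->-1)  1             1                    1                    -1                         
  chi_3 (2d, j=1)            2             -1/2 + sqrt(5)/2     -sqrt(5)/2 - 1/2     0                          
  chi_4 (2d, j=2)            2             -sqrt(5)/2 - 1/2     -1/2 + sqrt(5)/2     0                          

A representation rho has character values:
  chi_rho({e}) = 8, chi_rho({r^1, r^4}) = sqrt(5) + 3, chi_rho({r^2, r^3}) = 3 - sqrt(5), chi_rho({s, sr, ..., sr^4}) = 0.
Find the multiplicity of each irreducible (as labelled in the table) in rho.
Multiplicities: chi_1: 2, chi_2: 2, chi_3: 2, chi_4: 0.

Explanation: Use <chi_rho, chi> = (1/|G|) sum_C |C| * chi_rho(C) * conj(chi(C)) with |G| = 10 for each irreducible chi in the table:
  <chi_rho, chi_1> = (1/10)[1*(8)*conj(1) + 2*(sqrt(5) + 3)*conj(1) + 2*(3 - sqrt(5))*conj(1) + 5*(0)*conj(1)]
      = (1/10)[(8) + (2*sqrt(5) + 6) + (6 - 2*sqrt(5)) + (0)] = 20/10 = 2
  <chi_rho, chi_2> = (1/10)[1*(8)*conj(1) + 2*(sqrt(5) + 3)*conj(1) + 2*(3 - sqrt(5))*conj(1) + 5*(0)*conj(-1)]
      = (1/10)[(8) + (2*sqrt(5) + 6) + (6 - 2*sqrt(5)) + (0)] = 20/10 = 2
  <chi_rho, chi_3> = (1/10)[1*(8)*conj(2) + 2*(sqrt(5) + 3)*conj(-1/2 + sqrt(5)/2) + 2*(3 - sqrt(5))*conj(-sqrt(5)/2 - 1/2) + 5*(0)*conj(0)]
      = (1/10)[(16) + (2 + 2*sqrt(5)) + (2 - 2*sqrt(5)) + (0)] = 20/10 = 2
  <chi_rho, chi_4> = (1/10)[1*(8)*conj(2) + 2*(sqrt(5) + 3)*conj(-sqrt(5)/2 - 1/2) + 2*(3 - sqrt(5))*conj(-1/2 + sqrt(5)/2) + 5*(0)*conj(0)]
      = (1/10)[(16) + (-4*sqrt(5) - 8) + (-8 + 4*sqrt(5)) + (0)] = 0/10 = 0
Dimension check: dim(rho) = sum (mult * dim) = 2*1 + 2*1 + 2*2 + 0*2 = 8 = chi_rho(e) = 8.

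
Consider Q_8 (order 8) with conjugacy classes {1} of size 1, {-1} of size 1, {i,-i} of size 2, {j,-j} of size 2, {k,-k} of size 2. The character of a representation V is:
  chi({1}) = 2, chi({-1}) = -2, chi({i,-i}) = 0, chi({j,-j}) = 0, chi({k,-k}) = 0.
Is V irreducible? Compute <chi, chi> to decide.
Irreducible: <chi, chi> = 1.

Derivation: <chi, chi> = (1/|G|) sum_C |C| * |chi(C)|^2 = (1/8)[1*|2|^2 + 1*|-2|^2 + 2*|0|^2 + 2*|0|^2 + 2*|0|^2]
  = (1/8)[(4) + (4) + (0) + (0) + (0)] = 8/8 = 1.
A character is irreducible iff <chi, chi> = 1, so this representation is irreducible.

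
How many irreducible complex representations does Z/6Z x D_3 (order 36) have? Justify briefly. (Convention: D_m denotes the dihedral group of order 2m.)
18

Explanation: The number of irreducible complex representations of a finite group equals its number of conjugacy classes. For a direct product, #classes(G x H) = #classes(G) * #classes(H). Z/6Z has 6 classes (abelian), D_3 has 3 classes, so 6 * 3 = 18, so Z/6Z x D_3 (order 36) has exactly 18 irreducible complex representations.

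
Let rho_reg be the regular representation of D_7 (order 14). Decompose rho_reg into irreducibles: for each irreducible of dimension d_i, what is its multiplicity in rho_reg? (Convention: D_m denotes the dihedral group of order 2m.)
Each irreducible V_i of dimension d_i appears with multiplicity d_i, i.e. rho_reg = (direct sum over all irreducibles V_i) d_i V_i. The irreducible dimensions for D_7 are 1, 1, 2, 2, 2: 2 irreducibles of dimension 1, each with multiplicity 1; 3 irreducibles of dimension 2, each with multiplicity 2. Total dimension 2*1*1 + 3*2*2 = 14 = |G|.

Solution. General theorem: in the regular representation of a finite group G, each irreducible appears with multiplicity equal to its dimension. Check: dim(rho_reg) = sum d_i^2 = 1 + 1 + 4 + 4 + 4 = 14 = |G|.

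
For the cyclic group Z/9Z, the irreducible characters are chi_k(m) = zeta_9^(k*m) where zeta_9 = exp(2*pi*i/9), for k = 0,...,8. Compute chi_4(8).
chi_4(8) = zeta_9^32 = exp(-8*I*pi/9)

Explanation: chi_4(8) = zeta_9^(4*8) = zeta_9^32. Since zeta_9^9 = 1, this equals zeta_9^5 = exp(2*pi*i*5/9) = exp(-8*I*pi/9).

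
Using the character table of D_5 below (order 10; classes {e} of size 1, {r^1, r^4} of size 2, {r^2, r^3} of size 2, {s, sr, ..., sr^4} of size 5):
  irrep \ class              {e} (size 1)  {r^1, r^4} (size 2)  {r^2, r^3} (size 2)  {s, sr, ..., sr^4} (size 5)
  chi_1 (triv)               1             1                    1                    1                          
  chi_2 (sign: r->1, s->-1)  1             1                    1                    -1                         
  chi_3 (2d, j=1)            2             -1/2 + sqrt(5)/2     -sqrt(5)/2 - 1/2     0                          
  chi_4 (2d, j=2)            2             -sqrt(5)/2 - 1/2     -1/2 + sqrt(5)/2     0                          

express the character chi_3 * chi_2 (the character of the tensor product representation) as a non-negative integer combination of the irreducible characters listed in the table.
chi_3 tensor chi_2 = chi_3 (all other irreducibles have multiplicity 0).

Why: The character of a tensor product is the pointwise product (chi_3 * chi_2)(C) = chi_3(C) * chi_2(C):
  {e}: (2)*(1), {r^1, r^4}: (-1/2 + sqrt(5)/2)*(1), {r^2, r^3}: (-sqrt(5)/2 - 1/2)*(1), {s, sr, ..., sr^4}: (0)*(-1)
so (chi_3 * chi_2) takes values
  {e} -> 2, {r^1, r^4} -> -1/2 + sqrt(5)/2, {r^2, r^3} -> -sqrt(5)/2 - 1/2, {s, sr, ..., sr^4} -> 0.
Now take the inner product of this character with each irreducible chi from the table, <chi_3*chi_2, chi> = (1/10) sum_C |C| (chi_3*chi_2)(C) conj(chi(C)):
  <chi_3*chi_2, chi_1> = (1/10)[1*(2)*conj(1) + 2*(-1/2 + sqrt(5)/2)*conj(1) + 2*(-sqrt(5)/2 - 1/2)*conj(1) + 5*(0)*conj(1)]
      = (1/10)[(2) + (-1 + sqrt(5)) + (-sqrt(5) - 1) + (0)] = 0/10 = 0
  <chi_3*chi_2, chi_2> = (1/10)[1*(2)*conj(1) + 2*(-1/2 + sqrt(5)/2)*conj(1) + 2*(-sqrt(5)/2 - 1/2)*conj(1) + 5*(0)*conj(-1)]
      = (1/10)[(2) + (-1 + sqrt(5)) + (-sqrt(5) - 1) + (0)] = 0/10 = 0
  <chi_3*chi_2, chi_3> = (1/10)[1*(2)*conj(2) + 2*(-1/2 + sqrt(5)/2)*conj(-1/2 + sqrt(5)/2) + 2*(-sqrt(5)/2 - 1/2)*conj(-sqrt(5)/2 - 1/2) + 5*(0)*conj(0)]
      = (1/10)[(4) + (3 - sqrt(5)) + (sqrt(5) + 3) + (0)] = 10/10 = 1
  <chi_3*chi_2, chi_4> = (1/10)[1*(2)*conj(2) + 2*(-1/2 + sqrt(5)/2)*conj(-sqrt(5)/2 - 1/2) + 2*(-sqrt(5)/2 - 1/2)*conj(-1/2 + sqrt(5)/2) + 5*(0)*conj(0)]
      = (1/10)[(4) + (-2) + (-2) + (0)] = 0/10 = 0
Hence the multiplicities are chi_3: 1. Dimension check: dim(chi_3)*dim(chi_2) = 2*1 = 2 and sum (mult * dim) = 1*2 = 2.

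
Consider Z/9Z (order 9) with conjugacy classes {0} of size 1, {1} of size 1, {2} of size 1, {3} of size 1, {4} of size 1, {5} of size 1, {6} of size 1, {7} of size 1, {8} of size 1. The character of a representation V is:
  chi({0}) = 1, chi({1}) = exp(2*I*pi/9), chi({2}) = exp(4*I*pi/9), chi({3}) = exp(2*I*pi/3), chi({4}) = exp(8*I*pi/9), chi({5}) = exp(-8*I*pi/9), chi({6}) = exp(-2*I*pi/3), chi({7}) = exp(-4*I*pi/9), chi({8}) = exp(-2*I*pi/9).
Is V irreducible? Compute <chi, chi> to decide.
Irreducible: <chi, chi> = 1.

Why: <chi, chi> = (1/|G|) sum_C |C| * |chi(C)|^2 = (1/9)[1*|1|^2 + 1*|exp(2*I*pi/9)|^2 + 1*|exp(4*I*pi/9)|^2 + 1*|exp(2*I*pi/3)|^2 + 1*|exp(8*I*pi/9)|^2 + 1*|exp(-8*I*pi/9)|^2 + 1*|exp(-2*I*pi/3)|^2 + 1*|exp(-4*I*pi/9)|^2 + 1*|exp(-2*I*pi/9)|^2]
  = (1/9)[(1) + (1) + (1) + (1) + (1) + (1) + (1) + (1) + (1)] = 9/9 = 1.
(Exp terms are combined using exp(i*s)*conj(exp(i*t)) = exp(i*(s-t)), and sums of them are collapsed using the identity that for every m > 1 the m distinct m-th roots of unity sum to 0, e.g. 1 + exp(2*I*pi/3) + exp(-2*I*pi/3) = 0.)
A character is irreducible iff <chi, chi> = 1, so this representation is irreducible.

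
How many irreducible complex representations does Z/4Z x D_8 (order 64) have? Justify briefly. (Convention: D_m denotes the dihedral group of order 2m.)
28

Working: The number of irreducible complex representations of a finite group equals its number of conjugacy classes. For a direct product, #classes(G x H) = #classes(G) * #classes(H). Z/4Z has 4 classes (abelian), D_8 has 7 classes, so 4 * 7 = 28, so Z/4Z x D_8 (order 64) has exactly 28 irreducible complex representations.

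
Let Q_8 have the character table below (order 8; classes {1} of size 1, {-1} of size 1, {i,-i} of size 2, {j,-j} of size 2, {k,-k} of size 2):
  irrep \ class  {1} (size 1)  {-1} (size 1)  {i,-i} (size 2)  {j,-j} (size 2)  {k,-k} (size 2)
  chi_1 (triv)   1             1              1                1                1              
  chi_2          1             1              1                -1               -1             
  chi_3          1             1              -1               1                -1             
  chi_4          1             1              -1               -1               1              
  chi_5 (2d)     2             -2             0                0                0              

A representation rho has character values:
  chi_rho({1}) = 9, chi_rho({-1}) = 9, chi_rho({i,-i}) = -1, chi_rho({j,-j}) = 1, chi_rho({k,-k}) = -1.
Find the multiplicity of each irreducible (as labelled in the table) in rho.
Multiplicities: chi_1: 2, chi_2: 2, chi_3: 3, chi_4: 2, chi_5: 0.

Details: Use <chi_rho, chi> = (1/|G|) sum_C |C| * chi_rho(C) * conj(chi(C)) with |G| = 8 for each irreducible chi in the table:
  <chi_rho, chi_1> = (1/8)[1*(9)*conj(1) + 1*(9)*conj(1) + 2*(-1)*conj(1) + 2*(1)*conj(1) + 2*(-1)*conj(1)]
      = (1/8)[(9) + (9) + (-2) + (2) + (-2)] = 16/8 = 2
  <chi_rho, chi_2> = (1/8)[1*(9)*conj(1) + 1*(9)*conj(1) + 2*(-1)*conj(1) + 2*(1)*conj(-1) + 2*(-1)*conj(-1)]
      = (1/8)[(9) + (9) + (-2) + (-2) + (2)] = 16/8 = 2
  <chi_rho, chi_3> = (1/8)[1*(9)*conj(1) + 1*(9)*conj(1) + 2*(-1)*conj(-1) + 2*(1)*conj(1) + 2*(-1)*conj(-1)]
      = (1/8)[(9) + (9) + (2) + (2) + (2)] = 24/8 = 3
  <chi_rho, chi_4> = (1/8)[1*(9)*conj(1) + 1*(9)*conj(1) + 2*(-1)*conj(-1) + 2*(1)*conj(-1) + 2*(-1)*conj(1)]
      = (1/8)[(9) + (9) + (2) + (-2) + (-2)] = 16/8 = 2
  <chi_rho, chi_5> = (1/8)[1*(9)*conj(2) + 1*(9)*conj(-2) + 2*(-1)*conj(0) + 2*(1)*conj(0) + 2*(-1)*conj(0)]
      = (1/8)[(18) + (-18) + (0) + (0) + (0)] = 0/8 = 0
Dimension check: dim(rho) = sum (mult * dim) = 2*1 + 2*1 + 3*1 + 2*1 + 0*2 = 9 = chi_rho(e) = 9.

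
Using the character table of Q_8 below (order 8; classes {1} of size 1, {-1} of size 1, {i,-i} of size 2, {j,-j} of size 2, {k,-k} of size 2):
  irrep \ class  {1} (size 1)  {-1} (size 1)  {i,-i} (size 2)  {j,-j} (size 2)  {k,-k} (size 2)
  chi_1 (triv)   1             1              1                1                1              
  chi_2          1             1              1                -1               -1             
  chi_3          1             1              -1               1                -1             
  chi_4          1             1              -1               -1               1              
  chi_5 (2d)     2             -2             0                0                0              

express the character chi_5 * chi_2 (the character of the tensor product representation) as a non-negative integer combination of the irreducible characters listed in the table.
chi_5 tensor chi_2 = chi_5 (all other irreducibles have multiplicity 0).

Working: The character of a tensor product is the pointwise product (chi_5 * chi_2)(C) = chi_5(C) * chi_2(C):
  {1}: (2)*(1), {-1}: (-2)*(1), {i,-i}: (0)*(1), {j,-j}: (0)*(-1), {k,-k}: (0)*(-1)
so (chi_5 * chi_2) takes values
  {1} -> 2, {-1} -> -2, {i,-i} -> 0, {j,-j} -> 0, {k,-k} -> 0.
Now take the inner product of this character with each irreducible chi from the table, <chi_5*chi_2, chi> = (1/8) sum_C |C| (chi_5*chi_2)(C) conj(chi(C)):
  <chi_5*chi_2, chi_1> = (1/8)[1*(2)*conj(1) + 1*(-2)*conj(1) + 2*(0)*conj(1) + 2*(0)*conj(1) + 2*(0)*conj(1)]
      = (1/8)[(2) + (-2) + (0) + (0) + (0)] = 0/8 = 0
  <chi_5*chi_2, chi_2> = (1/8)[1*(2)*conj(1) + 1*(-2)*conj(1) + 2*(0)*conj(1) + 2*(0)*conj(-1) + 2*(0)*conj(-1)]
      = (1/8)[(2) + (-2) + (0) + (0) + (0)] = 0/8 = 0
  <chi_5*chi_2, chi_3> = (1/8)[1*(2)*conj(1) + 1*(-2)*conj(1) + 2*(0)*conj(-1) + 2*(0)*conj(1) + 2*(0)*conj(-1)]
      = (1/8)[(2) + (-2) + (0) + (0) + (0)] = 0/8 = 0
  <chi_5*chi_2, chi_4> = (1/8)[1*(2)*conj(1) + 1*(-2)*conj(1) + 2*(0)*conj(-1) + 2*(0)*conj(-1) + 2*(0)*conj(1)]
      = (1/8)[(2) + (-2) + (0) + (0) + (0)] = 0/8 = 0
  <chi_5*chi_2, chi_5> = (1/8)[1*(2)*conj(2) + 1*(-2)*conj(-2) + 2*(0)*conj(0) + 2*(0)*conj(0) + 2*(0)*conj(0)]
      = (1/8)[(4) + (4) + (0) + (0) + (0)] = 8/8 = 1
Hence the multiplicities are chi_5: 1. Dimension check: dim(chi_5)*dim(chi_2) = 2*1 = 2 and sum (mult * dim) = 1*2 = 2.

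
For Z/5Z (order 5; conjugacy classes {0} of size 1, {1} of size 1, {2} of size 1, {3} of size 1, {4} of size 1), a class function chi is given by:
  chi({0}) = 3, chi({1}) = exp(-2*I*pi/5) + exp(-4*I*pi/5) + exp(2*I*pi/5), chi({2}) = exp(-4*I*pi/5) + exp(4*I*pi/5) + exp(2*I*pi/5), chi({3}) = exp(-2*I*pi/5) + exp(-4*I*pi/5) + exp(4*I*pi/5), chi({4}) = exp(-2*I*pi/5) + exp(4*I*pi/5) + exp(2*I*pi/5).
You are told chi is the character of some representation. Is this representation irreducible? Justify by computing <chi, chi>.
Not irreducible (reducible): <chi, chi> = 3 > 1.

Argument: <chi, chi> = (1/|G|) sum_C |C| * |chi(C)|^2 = (1/5)[1*|3|^2 + 1*|exp(-2*I*pi/5) + exp(-4*I*pi/5) + exp(2*I*pi/5)|^2 + 1*|exp(-4*I*pi/5) + exp(4*I*pi/5) + exp(2*I*pi/5)|^2 + 1*|exp(-2*I*pi/5) + exp(-4*I*pi/5) + exp(4*I*pi/5)|^2 + 1*|exp(-2*I*pi/5) + exp(4*I*pi/5) + exp(2*I*pi/5)|^2]
  = (1/5)[(9) + (3 + 2*exp(-4*I*pi/5) + exp(-2*I*pi/5) + exp(2*I*pi/5) + 2*exp(4*I*pi/5)) + (3 + 2*exp(-2*I*pi/5) + exp(-4*I*pi/5) + exp(4*I*pi/5) + 2*exp(2*I*pi/5)) + (3 + 2*exp(-2*I*pi/5) + exp(-4*I*pi/5) + exp(4*I*pi/5) + 2*exp(2*I*pi/5)) + (3 + 2*exp(-4*I*pi/5) + exp(-2*I*pi/5) + exp(2*I*pi/5) + 2*exp(4*I*pi/5))] = 15/5 = 3.
(Exp terms are combined using exp(i*s)*conj(exp(i*t)) = exp(i*(s-t)), and sums of them are collapsed using the identity that for every m > 1 the m distinct m-th roots of unity sum to 0, e.g. 1 + exp(2*I*pi/3) + exp(-2*I*pi/3) = 0.)
A character is irreducible iff <chi, chi> = 1, so this representation is reducible.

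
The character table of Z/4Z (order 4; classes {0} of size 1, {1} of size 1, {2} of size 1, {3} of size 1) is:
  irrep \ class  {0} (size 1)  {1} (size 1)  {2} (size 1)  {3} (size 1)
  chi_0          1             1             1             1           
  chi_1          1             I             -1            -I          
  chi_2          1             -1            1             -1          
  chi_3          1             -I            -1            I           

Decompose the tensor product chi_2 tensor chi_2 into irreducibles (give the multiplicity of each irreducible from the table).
chi_2 tensor chi_2 = chi_0 (all other irreducibles have multiplicity 0).

Solution. The character of a tensor product is the pointwise product (chi_2 * chi_2)(C) = chi_2(C) * chi_2(C):
  {0}: (1)*(1), {1}: (-1)*(-1), {2}: (1)*(1), {3}: (-1)*(-1)
so (chi_2 * chi_2) takes values
  {0} -> 1, {1} -> 1, {2} -> 1, {3} -> 1.
Now take the inner product of this character with each irreducible chi from the table, <chi_2*chi_2, chi> = (1/4) sum_C |C| (chi_2*chi_2)(C) conj(chi(C)):
  <chi_2*chi_2, chi_0> = (1/4)[1*(1)*conj(1) + 1*(1)*conj(1) + 1*(1)*conj(1) + 1*(1)*conj(1)]
      = (1/4)[(1) + (1) + (1) + (1)] = 4/4 = 1
  <chi_2*chi_2, chi_1> = (1/4)[1*(1)*conj(1) + 1*(1)*conj(I) + 1*(1)*conj(-1) + 1*(1)*conj(-I)]
      = (1/4)[(1) + (-I) + (-1) + (I)] = 0/4 = 0
  <chi_2*chi_2, chi_2> = (1/4)[1*(1)*conj(1) + 1*(1)*conj(-1) + 1*(1)*conj(1) + 1*(1)*conj(-1)]
      = (1/4)[(1) + (-1) + (1) + (-1)] = 0/4 = 0
  <chi_2*chi_2, chi_3> = (1/4)[1*(1)*conj(1) + 1*(1)*conj(-I) + 1*(1)*conj(-1) + 1*(1)*conj(I)]
      = (1/4)[(1) + (I) + (-1) + (-I)] = 0/4 = 0
(Exp terms are combined using exp(i*s)*conj(exp(i*t)) = exp(i*(s-t)), and sums of them are collapsed using the identity that for every m > 1 the m distinct m-th roots of unity sum to 0, e.g. 1 + exp(2*I*pi/3) + exp(-2*I*pi/3) = 0.)
Hence the multiplicities are chi_0: 1. Dimension check: dim(chi_2)*dim(chi_2) = 1*1 = 1 and sum (mult * dim) = 1*1 = 1.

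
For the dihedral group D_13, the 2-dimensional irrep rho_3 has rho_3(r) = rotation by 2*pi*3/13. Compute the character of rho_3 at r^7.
chi_{rho_3}(r^7) = 2*cos(2*pi*3*7/13) = -2*cos(3*pi/13)

Working: rho_3(r^7) is rotation by angle 2*pi*3*7/13, whose trace is 2*cos(2*pi*3*7/13) = -2*cos(3*pi/13).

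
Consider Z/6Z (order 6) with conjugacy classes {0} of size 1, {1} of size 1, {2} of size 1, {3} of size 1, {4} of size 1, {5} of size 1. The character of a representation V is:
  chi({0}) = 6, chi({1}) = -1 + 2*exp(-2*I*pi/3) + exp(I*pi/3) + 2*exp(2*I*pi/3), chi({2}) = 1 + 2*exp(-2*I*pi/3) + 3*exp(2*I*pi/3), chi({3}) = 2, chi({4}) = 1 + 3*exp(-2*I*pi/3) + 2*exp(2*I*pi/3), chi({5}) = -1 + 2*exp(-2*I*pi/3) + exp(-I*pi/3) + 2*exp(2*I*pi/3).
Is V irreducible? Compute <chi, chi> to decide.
Not irreducible (reducible): <chi, chi> = 10 > 1.

Argument: <chi, chi> = (1/|G|) sum_C |C| * |chi(C)|^2 = (1/6)[1*|6|^2 + 1*|-1 + 2*exp(-2*I*pi/3) + exp(I*pi/3) + 2*exp(2*I*pi/3)|^2 + 1*|1 + 2*exp(-2*I*pi/3) + 3*exp(2*I*pi/3)|^2 + 1*|2|^2 + 1*|1 + 3*exp(-2*I*pi/3) + 2*exp(2*I*pi/3)|^2 + 1*|-1 + 2*exp(-2*I*pi/3) + exp(-I*pi/3) + 2*exp(2*I*pi/3)|^2]
  = (1/6)[(36) + (7) + (3) + (4) + (3) + (7)] = 60/6 = 10.
(Exp terms are combined using exp(i*s)*conj(exp(i*t)) = exp(i*(s-t)), and sums of them are collapsed using the identity that for every m > 1 the m distinct m-th roots of unity sum to 0, e.g. 1 + exp(2*I*pi/3) + exp(-2*I*pi/3) = 0.)
A character is irreducible iff <chi, chi> = 1, so this representation is reducible.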